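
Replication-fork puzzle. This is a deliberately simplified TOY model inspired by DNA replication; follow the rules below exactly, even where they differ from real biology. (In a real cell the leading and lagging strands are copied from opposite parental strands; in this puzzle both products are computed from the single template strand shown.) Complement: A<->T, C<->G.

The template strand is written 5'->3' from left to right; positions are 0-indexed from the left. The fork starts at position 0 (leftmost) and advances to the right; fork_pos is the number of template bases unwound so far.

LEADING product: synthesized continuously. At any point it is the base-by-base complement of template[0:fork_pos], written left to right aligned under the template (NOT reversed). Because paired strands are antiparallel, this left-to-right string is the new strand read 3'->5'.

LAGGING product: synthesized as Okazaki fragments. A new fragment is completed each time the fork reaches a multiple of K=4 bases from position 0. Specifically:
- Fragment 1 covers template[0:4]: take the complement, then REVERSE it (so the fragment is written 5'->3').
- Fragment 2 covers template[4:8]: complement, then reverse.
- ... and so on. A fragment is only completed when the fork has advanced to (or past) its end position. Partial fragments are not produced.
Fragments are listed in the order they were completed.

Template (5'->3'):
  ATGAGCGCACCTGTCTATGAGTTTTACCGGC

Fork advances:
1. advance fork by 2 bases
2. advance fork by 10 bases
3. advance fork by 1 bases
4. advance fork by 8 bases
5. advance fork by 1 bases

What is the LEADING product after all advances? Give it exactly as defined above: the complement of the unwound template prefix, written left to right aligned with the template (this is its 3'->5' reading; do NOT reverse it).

Answer: TACTCGCGTGGACAGATACTCA

Derivation:
Step 1: advance 2 -> fork_pos = 0 + 2 = 2.
Step 2: advance 10 -> fork_pos = 2 + 10 = 12.
Step 3: advance 1 -> fork_pos = 12 + 1 = 13.
Step 4: advance 8 -> fork_pos = 13 + 8 = 21.
Step 5: advance 1 -> fork_pos = 21 + 1 = 22.
Unwound prefix: template[0:22] = ATGAGCGCACCTGTCTATGAGT
Complement it base by base (A<->T, C<->G), keeping left-to-right order:
  [0:5] ATGAG -> TACTC
  [5:10] CGCAC -> GCGTG
  [10:15] CTGTC -> GACAG
  [15:20] TATGA -> ATACT
  [20:22] GT -> CA
Concatenate: TACTCGCGTGGACAGATACTCA (length 22; written aligned with the template, i.e. 3'->5').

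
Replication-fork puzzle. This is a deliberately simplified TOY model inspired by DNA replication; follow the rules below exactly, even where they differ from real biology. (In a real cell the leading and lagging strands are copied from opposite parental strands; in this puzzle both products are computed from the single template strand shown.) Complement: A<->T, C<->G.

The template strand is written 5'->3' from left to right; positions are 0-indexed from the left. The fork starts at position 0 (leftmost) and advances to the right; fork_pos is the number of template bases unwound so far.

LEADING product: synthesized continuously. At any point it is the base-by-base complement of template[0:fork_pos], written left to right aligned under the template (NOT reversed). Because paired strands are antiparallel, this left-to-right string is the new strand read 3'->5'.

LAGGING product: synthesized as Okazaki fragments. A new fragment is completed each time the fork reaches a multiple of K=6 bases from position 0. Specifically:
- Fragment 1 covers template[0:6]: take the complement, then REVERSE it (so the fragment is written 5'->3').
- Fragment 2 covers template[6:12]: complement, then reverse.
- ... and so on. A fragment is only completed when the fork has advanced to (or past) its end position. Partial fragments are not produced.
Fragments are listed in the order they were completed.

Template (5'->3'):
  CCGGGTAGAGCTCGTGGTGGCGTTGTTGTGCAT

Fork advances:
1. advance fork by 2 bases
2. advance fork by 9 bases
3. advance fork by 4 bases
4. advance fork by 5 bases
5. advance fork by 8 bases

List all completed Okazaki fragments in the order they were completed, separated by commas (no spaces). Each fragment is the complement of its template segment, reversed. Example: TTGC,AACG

Answer: ACCCGG,AGCTCT,ACCACG,AACGCC

Derivation:
Step 1: advance 2 -> fork_pos = 0 + 2 = 2. Next multiple of 6 is 6 (not reached); still 0 fragment(s).
Step 2: advance 9 -> fork_pos = 2 + 9 = 11. Reached multiple(s) of 6: 6 -> fragment 1 completed (1 total).
Step 3: advance 4 -> fork_pos = 11 + 4 = 15. Reached multiple(s) of 6: 12 -> fragment 2 completed (2 total).
Step 4: advance 5 -> fork_pos = 15 + 5 = 20. Reached multiple(s) of 6: 18 -> fragment 3 completed (3 total).
Step 5: advance 8 -> fork_pos = 20 + 8 = 28. Reached multiple(s) of 6: 24 -> fragment 4 completed (4 total).
Final fork_pos = 28, so 4 fragment(s) are complete. Build each: template segment -> complement -> reverse.
Fragment 1: template[0:6] = CCGGGT -> complement GGCCCA -> reversed ACCCGG
Fragment 2: template[6:12] = AGAGCT -> complement TCTCGA -> reversed AGCTCT
Fragment 3: template[12:18] = CGTGGT -> complement GCACCA -> reversed ACCACG
Fragment 4: template[18:24] = GGCGTT -> complement CCGCAA -> reversed AACGCC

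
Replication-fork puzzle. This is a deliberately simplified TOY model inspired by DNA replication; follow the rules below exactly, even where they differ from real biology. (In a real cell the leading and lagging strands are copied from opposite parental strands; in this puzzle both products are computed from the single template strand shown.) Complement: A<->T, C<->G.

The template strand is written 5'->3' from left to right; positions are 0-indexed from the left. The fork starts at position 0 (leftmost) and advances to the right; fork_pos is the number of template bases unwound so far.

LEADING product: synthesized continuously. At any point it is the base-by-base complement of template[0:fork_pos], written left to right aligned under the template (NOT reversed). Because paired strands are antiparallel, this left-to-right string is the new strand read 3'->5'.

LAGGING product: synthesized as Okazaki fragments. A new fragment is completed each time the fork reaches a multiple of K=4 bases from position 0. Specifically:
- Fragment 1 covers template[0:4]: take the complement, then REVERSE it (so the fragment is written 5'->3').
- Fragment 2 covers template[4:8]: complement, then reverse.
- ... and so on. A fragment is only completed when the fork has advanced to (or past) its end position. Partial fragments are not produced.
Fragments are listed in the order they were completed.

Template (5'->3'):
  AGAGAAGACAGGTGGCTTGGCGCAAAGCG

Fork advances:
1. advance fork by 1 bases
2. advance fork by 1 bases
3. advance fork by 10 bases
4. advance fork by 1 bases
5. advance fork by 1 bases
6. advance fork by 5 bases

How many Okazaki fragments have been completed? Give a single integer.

Answer: 4

Derivation:
Step 1: advance 1 -> fork_pos = 0 + 1 = 1. Next multiple of 4 is 4 (not reached); still 0 fragment(s).
Step 2: advance 1 -> fork_pos = 1 + 1 = 2. Next multiple of 4 is 4 (not reached); still 0 fragment(s).
Step 3: advance 10 -> fork_pos = 2 + 10 = 12. Reached multiple(s) of 4: 4, 8, 12 -> fragments 1-3 completed (3 total).
Step 4: advance 1 -> fork_pos = 12 + 1 = 13. Next multiple of 4 is 16 (not reached); still 3 fragment(s).
Step 5: advance 1 -> fork_pos = 13 + 1 = 14. Next multiple of 4 is 16 (not reached); still 3 fragment(s).
Step 6: advance 5 -> fork_pos = 14 + 5 = 19. Reached multiple(s) of 4: 16 -> fragment 4 completed (4 total).
Check: final fork_pos = 19; the multiples of 4 that are <= 19 are 4..16 -> 19 // 4 = 4 completed fragment(s).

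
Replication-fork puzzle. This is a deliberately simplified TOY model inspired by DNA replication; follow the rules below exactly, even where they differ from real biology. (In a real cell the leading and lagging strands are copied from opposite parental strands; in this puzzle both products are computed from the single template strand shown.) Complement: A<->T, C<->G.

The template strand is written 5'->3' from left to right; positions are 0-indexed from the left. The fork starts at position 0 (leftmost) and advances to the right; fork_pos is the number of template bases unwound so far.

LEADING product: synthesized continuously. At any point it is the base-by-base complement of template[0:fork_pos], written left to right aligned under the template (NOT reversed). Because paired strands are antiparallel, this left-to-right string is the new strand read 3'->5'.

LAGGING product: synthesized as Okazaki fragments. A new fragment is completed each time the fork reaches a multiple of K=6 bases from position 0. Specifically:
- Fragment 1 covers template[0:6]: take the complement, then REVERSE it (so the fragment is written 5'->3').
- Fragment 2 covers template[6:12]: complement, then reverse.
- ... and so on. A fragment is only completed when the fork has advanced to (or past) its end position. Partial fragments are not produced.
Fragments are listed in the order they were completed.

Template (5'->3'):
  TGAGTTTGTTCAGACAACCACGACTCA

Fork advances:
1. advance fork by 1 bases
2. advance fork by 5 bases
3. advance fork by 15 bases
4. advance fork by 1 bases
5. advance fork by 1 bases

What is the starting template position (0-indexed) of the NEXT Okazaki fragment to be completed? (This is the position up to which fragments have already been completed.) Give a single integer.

Step 1: advance 1 -> fork_pos = 0 + 1 = 1. Next multiple of 6 is 6 (not reached); still 0 fragment(s).
Step 2: advance 5 -> fork_pos = 1 + 5 = 6. Reached multiple(s) of 6: 6 -> fragment 1 completed (1 total).
Step 3: advance 15 -> fork_pos = 6 + 15 = 21. Reached multiple(s) of 6: 12, 18 -> fragments 2-3 completed (3 total).
Step 4: advance 1 -> fork_pos = 21 + 1 = 22. Next multiple of 6 is 24 (not reached); still 3 fragment(s).
Step 5: advance 1 -> fork_pos = 22 + 1 = 23. Next multiple of 6 is 24 (not reached); still 3 fragment(s).
3 fragment(s) completed, covering template[0:18] (3 x 6 = 18). The next fragment, fragment 4, covers template[18:24], so it starts at position 18.

Answer: 18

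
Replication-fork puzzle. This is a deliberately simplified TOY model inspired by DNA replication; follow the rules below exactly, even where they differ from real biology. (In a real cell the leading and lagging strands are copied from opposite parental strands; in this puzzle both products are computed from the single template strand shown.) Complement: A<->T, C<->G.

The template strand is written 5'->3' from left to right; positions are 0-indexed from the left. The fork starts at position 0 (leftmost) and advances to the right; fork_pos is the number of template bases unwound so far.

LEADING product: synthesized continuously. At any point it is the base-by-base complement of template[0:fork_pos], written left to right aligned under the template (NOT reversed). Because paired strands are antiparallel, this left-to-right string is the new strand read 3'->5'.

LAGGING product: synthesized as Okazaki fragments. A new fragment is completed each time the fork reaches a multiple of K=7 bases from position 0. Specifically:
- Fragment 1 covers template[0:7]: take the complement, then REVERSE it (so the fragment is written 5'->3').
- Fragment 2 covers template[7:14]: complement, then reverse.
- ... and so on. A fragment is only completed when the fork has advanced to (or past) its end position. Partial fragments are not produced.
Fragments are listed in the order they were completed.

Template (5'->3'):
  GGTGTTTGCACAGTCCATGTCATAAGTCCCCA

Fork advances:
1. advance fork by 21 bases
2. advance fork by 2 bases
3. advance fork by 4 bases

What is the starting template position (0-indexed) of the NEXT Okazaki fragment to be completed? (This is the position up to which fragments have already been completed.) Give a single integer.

Step 1: advance 21 -> fork_pos = 0 + 21 = 21. Reached multiple(s) of 7: 7, 14, 21 -> fragments 1-3 completed (3 total).
Step 2: advance 2 -> fork_pos = 21 + 2 = 23. Next multiple of 7 is 28 (not reached); still 3 fragment(s).
Step 3: advance 4 -> fork_pos = 23 + 4 = 27. Next multiple of 7 is 28 (not reached); still 3 fragment(s).
3 fragment(s) completed, covering template[0:21] (3 x 7 = 21). The next fragment, fragment 4, covers template[21:28], so it starts at position 21.

Answer: 21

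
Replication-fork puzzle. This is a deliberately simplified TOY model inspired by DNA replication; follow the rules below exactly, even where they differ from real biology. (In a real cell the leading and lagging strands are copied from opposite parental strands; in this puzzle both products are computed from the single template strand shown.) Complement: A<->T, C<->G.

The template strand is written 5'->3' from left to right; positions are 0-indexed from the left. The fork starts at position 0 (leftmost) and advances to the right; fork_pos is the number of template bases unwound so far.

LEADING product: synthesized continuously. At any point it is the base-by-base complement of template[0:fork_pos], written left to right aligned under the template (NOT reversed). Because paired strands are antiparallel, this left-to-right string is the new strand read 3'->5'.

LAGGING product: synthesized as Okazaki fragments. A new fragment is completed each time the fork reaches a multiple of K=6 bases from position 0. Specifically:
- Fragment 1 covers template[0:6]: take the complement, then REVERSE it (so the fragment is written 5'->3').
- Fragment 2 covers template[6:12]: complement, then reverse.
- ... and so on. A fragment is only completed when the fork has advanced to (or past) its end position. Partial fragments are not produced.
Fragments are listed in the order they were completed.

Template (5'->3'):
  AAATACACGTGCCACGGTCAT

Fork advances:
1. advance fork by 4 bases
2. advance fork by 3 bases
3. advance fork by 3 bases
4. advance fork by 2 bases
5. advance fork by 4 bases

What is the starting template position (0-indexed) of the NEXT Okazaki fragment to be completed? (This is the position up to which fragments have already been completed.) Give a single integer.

Step 1: advance 4 -> fork_pos = 0 + 4 = 4. Next multiple of 6 is 6 (not reached); still 0 fragment(s).
Step 2: advance 3 -> fork_pos = 4 + 3 = 7. Reached multiple(s) of 6: 6 -> fragment 1 completed (1 total).
Step 3: advance 3 -> fork_pos = 7 + 3 = 10. Next multiple of 6 is 12 (not reached); still 1 fragment(s).
Step 4: advance 2 -> fork_pos = 10 + 2 = 12. Reached multiple(s) of 6: 12 -> fragment 2 completed (2 total).
Step 5: advance 4 -> fork_pos = 12 + 4 = 16. Next multiple of 6 is 18 (not reached); still 2 fragment(s).
2 fragment(s) completed, covering template[0:12] (2 x 6 = 12). The next fragment, fragment 3, covers template[12:18], so it starts at position 12.

Answer: 12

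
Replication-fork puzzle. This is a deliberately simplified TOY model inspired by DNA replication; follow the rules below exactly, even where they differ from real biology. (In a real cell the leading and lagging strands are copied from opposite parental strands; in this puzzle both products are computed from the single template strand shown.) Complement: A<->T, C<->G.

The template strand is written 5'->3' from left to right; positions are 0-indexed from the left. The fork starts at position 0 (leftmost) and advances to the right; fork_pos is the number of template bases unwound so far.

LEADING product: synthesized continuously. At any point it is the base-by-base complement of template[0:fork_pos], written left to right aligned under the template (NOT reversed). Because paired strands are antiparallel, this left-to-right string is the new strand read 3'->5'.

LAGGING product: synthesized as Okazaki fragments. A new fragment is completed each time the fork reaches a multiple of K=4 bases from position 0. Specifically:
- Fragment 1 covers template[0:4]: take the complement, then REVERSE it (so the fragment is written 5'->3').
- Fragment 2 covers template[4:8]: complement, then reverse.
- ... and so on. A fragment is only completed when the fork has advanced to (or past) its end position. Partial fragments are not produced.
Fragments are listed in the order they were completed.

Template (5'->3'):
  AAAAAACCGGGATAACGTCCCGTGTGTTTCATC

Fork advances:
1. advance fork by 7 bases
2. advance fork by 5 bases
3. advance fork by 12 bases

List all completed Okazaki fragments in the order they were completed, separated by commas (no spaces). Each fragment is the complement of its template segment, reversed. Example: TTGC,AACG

Step 1: advance 7 -> fork_pos = 0 + 7 = 7. Reached multiple(s) of 4: 4 -> fragment 1 completed (1 total).
Step 2: advance 5 -> fork_pos = 7 + 5 = 12. Reached multiple(s) of 4: 8, 12 -> fragments 2-3 completed (3 total).
Step 3: advance 12 -> fork_pos = 12 + 12 = 24. Reached multiple(s) of 4: 16, 20, 24 -> fragments 4-6 completed (6 total).
Final fork_pos = 24, so 6 fragment(s) are complete. Build each: template segment -> complement -> reverse.
Fragment 1: template[0:4] = AAAA -> complement TTTT -> reversed TTTT
Fragment 2: template[4:8] = AACC -> complement TTGG -> reversed GGTT
Fragment 3: template[8:12] = GGGA -> complement CCCT -> reversed TCCC
Fragment 4: template[12:16] = TAAC -> complement ATTG -> reversed GTTA
Fragment 5: template[16:20] = GTCC -> complement CAGG -> reversed GGAC
Fragment 6: template[20:24] = CGTG -> complement GCAC -> reversed CACG

Answer: TTTT,GGTT,TCCC,GTTA,GGAC,CACG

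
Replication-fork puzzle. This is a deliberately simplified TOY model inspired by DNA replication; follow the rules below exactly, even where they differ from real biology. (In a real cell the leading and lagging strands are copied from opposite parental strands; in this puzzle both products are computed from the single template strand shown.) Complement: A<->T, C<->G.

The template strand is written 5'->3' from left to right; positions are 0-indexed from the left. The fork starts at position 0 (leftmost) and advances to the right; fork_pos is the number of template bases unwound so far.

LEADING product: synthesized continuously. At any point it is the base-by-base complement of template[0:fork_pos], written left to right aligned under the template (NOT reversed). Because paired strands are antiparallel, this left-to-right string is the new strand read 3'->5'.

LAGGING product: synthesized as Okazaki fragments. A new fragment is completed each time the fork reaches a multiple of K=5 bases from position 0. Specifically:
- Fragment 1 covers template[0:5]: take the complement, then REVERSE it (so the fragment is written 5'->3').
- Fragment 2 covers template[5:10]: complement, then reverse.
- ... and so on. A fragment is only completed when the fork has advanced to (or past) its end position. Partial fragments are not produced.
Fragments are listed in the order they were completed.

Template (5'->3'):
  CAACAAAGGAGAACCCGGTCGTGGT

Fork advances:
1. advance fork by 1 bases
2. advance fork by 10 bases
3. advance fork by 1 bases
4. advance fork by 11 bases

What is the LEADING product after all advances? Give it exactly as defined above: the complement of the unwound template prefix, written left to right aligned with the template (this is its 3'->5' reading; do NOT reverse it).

Step 1: advance 1 -> fork_pos = 0 + 1 = 1.
Step 2: advance 10 -> fork_pos = 1 + 10 = 11.
Step 3: advance 1 -> fork_pos = 11 + 1 = 12.
Step 4: advance 11 -> fork_pos = 12 + 11 = 23.
Unwound prefix: template[0:23] = CAACAAAGGAGAACCCGGTCGTG
Complement it base by base (A<->T, C<->G), keeping left-to-right order:
  [0:5] CAACA -> GTTGT
  [5:10] AAGGA -> TTCCT
  [10:15] GAACC -> CTTGG
  [15:20] CGGTC -> GCCAG
  [20:23] GTG -> CAC
Concatenate: GTTGTTTCCTCTTGGGCCAGCAC (length 23; written aligned with the template, i.e. 3'->5').

Answer: GTTGTTTCCTCTTGGGCCAGCAC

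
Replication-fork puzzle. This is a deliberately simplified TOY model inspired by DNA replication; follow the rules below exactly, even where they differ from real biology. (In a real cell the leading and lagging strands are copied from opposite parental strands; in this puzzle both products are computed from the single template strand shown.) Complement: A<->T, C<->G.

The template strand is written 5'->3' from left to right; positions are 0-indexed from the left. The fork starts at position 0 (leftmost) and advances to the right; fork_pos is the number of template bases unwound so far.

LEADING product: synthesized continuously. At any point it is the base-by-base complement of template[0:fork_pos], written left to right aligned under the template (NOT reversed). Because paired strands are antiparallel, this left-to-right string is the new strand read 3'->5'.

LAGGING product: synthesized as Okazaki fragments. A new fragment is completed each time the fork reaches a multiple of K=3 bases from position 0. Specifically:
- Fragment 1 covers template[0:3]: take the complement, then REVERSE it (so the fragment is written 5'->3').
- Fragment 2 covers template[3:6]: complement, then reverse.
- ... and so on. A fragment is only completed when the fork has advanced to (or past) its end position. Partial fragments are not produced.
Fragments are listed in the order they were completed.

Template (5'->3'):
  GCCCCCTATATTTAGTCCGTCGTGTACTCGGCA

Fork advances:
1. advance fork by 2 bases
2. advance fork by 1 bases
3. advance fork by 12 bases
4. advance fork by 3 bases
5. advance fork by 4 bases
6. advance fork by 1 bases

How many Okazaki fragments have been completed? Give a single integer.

Answer: 7

Derivation:
Step 1: advance 2 -> fork_pos = 0 + 2 = 2. Next multiple of 3 is 3 (not reached); still 0 fragment(s).
Step 2: advance 1 -> fork_pos = 2 + 1 = 3. Reached multiple(s) of 3: 3 -> fragment 1 completed (1 total).
Step 3: advance 12 -> fork_pos = 3 + 12 = 15. Reached multiple(s) of 3: 6, 9, 12, 15 -> fragments 2-5 completed (5 total).
Step 4: advance 3 -> fork_pos = 15 + 3 = 18. Reached multiple(s) of 3: 18 -> fragment 6 completed (6 total).
Step 5: advance 4 -> fork_pos = 18 + 4 = 22. Reached multiple(s) of 3: 21 -> fragment 7 completed (7 total).
Step 6: advance 1 -> fork_pos = 22 + 1 = 23. Next multiple of 3 is 24 (not reached); still 7 fragment(s).
Check: final fork_pos = 23; the multiples of 3 that are <= 23 are 3..21 -> 23 // 3 = 7 completed fragment(s).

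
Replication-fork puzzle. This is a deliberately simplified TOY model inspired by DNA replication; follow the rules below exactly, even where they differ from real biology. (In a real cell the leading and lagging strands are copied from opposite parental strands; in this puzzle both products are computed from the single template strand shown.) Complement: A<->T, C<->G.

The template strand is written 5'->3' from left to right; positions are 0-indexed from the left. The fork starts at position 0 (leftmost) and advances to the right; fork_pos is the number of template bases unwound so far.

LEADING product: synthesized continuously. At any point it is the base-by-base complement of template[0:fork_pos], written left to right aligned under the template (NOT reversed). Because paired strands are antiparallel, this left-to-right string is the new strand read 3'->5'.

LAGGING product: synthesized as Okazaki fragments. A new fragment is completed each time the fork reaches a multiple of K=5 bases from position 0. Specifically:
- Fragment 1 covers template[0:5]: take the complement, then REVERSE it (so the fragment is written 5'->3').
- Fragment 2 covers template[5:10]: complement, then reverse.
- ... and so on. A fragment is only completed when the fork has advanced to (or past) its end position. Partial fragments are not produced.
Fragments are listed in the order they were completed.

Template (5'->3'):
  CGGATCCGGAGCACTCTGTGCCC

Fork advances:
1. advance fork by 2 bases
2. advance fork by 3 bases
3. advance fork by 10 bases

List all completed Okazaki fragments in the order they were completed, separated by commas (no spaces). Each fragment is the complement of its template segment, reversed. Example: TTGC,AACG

Answer: ATCCG,TCCGG,AGTGC

Derivation:
Step 1: advance 2 -> fork_pos = 0 + 2 = 2. Next multiple of 5 is 5 (not reached); still 0 fragment(s).
Step 2: advance 3 -> fork_pos = 2 + 3 = 5. Reached multiple(s) of 5: 5 -> fragment 1 completed (1 total).
Step 3: advance 10 -> fork_pos = 5 + 10 = 15. Reached multiple(s) of 5: 10, 15 -> fragments 2-3 completed (3 total).
Final fork_pos = 15, so 3 fragment(s) are complete. Build each: template segment -> complement -> reverse.
Fragment 1: template[0:5] = CGGAT -> complement GCCTA -> reversed ATCCG
Fragment 2: template[5:10] = CCGGA -> complement GGCCT -> reversed TCCGG
Fragment 3: template[10:15] = GCACT -> complement CGTGA -> reversed AGTGC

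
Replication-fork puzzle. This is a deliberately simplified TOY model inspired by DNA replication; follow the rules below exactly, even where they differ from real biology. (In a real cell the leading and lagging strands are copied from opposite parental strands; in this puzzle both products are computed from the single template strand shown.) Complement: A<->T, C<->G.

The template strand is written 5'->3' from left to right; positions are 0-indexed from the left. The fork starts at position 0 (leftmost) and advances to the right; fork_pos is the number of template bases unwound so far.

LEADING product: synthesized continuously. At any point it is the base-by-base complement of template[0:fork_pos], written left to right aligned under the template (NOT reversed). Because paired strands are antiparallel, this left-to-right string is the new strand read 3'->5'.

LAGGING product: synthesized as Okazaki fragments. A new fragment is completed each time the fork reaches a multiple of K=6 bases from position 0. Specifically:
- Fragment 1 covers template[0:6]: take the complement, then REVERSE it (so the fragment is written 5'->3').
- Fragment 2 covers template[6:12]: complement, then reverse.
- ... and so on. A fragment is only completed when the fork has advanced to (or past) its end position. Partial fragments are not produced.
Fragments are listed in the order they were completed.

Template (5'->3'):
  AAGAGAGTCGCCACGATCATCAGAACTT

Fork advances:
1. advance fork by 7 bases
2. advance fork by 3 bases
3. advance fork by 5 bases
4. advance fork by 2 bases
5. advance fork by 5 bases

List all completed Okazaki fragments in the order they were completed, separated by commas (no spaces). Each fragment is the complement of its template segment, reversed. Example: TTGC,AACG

Answer: TCTCTT,GGCGAC,GATCGT

Derivation:
Step 1: advance 7 -> fork_pos = 0 + 7 = 7. Reached multiple(s) of 6: 6 -> fragment 1 completed (1 total).
Step 2: advance 3 -> fork_pos = 7 + 3 = 10. Next multiple of 6 is 12 (not reached); still 1 fragment(s).
Step 3: advance 5 -> fork_pos = 10 + 5 = 15. Reached multiple(s) of 6: 12 -> fragment 2 completed (2 total).
Step 4: advance 2 -> fork_pos = 15 + 2 = 17. Next multiple of 6 is 18 (not reached); still 2 fragment(s).
Step 5: advance 5 -> fork_pos = 17 + 5 = 22. Reached multiple(s) of 6: 18 -> fragment 3 completed (3 total).
Final fork_pos = 22, so 3 fragment(s) are complete. Build each: template segment -> complement -> reverse.
Fragment 1: template[0:6] = AAGAGA -> complement TTCTCT -> reversed TCTCTT
Fragment 2: template[6:12] = GTCGCC -> complement CAGCGG -> reversed GGCGAC
Fragment 3: template[12:18] = ACGATC -> complement TGCTAG -> reversed GATCGT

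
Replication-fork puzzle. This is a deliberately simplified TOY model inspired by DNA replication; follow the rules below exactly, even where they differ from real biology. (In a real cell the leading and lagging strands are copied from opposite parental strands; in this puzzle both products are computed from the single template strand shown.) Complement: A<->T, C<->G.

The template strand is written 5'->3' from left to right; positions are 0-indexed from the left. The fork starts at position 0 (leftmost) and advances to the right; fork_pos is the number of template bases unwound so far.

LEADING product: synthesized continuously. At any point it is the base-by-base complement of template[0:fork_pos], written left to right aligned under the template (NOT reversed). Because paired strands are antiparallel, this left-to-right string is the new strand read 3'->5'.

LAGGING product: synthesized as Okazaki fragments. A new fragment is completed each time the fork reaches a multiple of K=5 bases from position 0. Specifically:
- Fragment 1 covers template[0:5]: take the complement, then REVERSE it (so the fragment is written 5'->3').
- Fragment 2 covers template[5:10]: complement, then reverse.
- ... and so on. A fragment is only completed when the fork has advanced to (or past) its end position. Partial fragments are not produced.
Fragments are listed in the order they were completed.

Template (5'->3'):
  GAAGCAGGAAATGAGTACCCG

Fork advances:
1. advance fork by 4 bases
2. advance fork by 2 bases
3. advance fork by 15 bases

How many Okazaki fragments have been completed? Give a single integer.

Step 1: advance 4 -> fork_pos = 0 + 4 = 4. Next multiple of 5 is 5 (not reached); still 0 fragment(s).
Step 2: advance 2 -> fork_pos = 4 + 2 = 6. Reached multiple(s) of 5: 5 -> fragment 1 completed (1 total).
Step 3: advance 15 -> fork_pos = 6 + 15 = 21. Reached multiple(s) of 5: 10, 15, 20 -> fragments 2-4 completed (4 total).
Check: final fork_pos = 21; the multiples of 5 that are <= 21 are 5..20 -> 21 // 5 = 4 completed fragment(s).

Answer: 4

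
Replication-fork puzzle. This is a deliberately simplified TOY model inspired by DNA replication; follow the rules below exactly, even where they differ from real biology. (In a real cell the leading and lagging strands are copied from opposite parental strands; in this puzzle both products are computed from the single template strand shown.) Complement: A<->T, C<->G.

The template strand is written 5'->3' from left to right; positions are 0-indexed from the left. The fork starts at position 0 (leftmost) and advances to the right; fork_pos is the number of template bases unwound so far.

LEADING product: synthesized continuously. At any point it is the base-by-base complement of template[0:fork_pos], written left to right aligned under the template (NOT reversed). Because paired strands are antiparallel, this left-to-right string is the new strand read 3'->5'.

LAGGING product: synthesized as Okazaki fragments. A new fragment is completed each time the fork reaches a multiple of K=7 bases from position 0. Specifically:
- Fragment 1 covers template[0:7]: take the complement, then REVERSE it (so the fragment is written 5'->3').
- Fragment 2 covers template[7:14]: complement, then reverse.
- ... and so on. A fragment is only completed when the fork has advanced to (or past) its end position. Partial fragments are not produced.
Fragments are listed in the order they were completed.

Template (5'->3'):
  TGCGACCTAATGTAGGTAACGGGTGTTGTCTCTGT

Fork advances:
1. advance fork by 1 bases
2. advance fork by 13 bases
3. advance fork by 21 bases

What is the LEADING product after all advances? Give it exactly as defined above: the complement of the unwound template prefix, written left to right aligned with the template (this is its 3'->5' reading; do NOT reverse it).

Step 1: advance 1 -> fork_pos = 0 + 1 = 1.
Step 2: advance 13 -> fork_pos = 1 + 13 = 14.
Step 3: advance 21 -> fork_pos = 14 + 21 = 35.
Unwound prefix: template[0:35] = TGCGACCTAATGTAGGTAACGGGTGTTGTCTCTGT
Complement it base by base (A<->T, C<->G), keeping left-to-right order:
  [0:5] TGCGA -> ACGCT
  [5:10] CCTAA -> GGATT
  [10:15] TGTAG -> ACATC
  [15:20] GTAAC -> CATTG
  [20:25] GGGTG -> CCCAC
  [25:30] TTGTC -> AACAG
  [30:35] TCTGT -> AGACA
Concatenate: ACGCTGGATTACATCCATTGCCCACAACAGAGACA (length 35; written aligned with the template, i.e. 3'->5').

Answer: ACGCTGGATTACATCCATTGCCCACAACAGAGACA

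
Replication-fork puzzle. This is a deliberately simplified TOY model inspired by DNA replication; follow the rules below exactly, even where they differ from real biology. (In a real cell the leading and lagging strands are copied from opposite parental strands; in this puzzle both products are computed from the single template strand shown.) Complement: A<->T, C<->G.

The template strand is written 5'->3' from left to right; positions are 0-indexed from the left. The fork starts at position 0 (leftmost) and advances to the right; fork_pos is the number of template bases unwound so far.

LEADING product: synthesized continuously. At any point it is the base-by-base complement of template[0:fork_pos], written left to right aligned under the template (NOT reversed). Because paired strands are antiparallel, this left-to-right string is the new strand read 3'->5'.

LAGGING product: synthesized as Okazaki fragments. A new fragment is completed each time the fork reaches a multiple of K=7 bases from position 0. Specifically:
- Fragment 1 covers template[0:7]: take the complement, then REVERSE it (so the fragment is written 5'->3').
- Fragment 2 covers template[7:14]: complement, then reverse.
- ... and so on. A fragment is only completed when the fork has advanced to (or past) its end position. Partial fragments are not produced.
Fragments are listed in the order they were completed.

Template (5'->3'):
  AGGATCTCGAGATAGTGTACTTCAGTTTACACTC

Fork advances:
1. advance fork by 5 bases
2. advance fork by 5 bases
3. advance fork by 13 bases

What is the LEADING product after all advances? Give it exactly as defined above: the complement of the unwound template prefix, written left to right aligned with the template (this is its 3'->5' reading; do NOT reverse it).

Answer: TCCTAGAGCTCTATCACATGAAG

Derivation:
Step 1: advance 5 -> fork_pos = 0 + 5 = 5.
Step 2: advance 5 -> fork_pos = 5 + 5 = 10.
Step 3: advance 13 -> fork_pos = 10 + 13 = 23.
Unwound prefix: template[0:23] = AGGATCTCGAGATAGTGTACTTC
Complement it base by base (A<->T, C<->G), keeping left-to-right order:
  [0:5] AGGAT -> TCCTA
  [5:10] CTCGA -> GAGCT
  [10:15] GATAG -> CTATC
  [15:20] TGTAC -> ACATG
  [20:23] TTC -> AAG
Concatenate: TCCTAGAGCTCTATCACATGAAG (length 23; written aligned with the template, i.e. 3'->5').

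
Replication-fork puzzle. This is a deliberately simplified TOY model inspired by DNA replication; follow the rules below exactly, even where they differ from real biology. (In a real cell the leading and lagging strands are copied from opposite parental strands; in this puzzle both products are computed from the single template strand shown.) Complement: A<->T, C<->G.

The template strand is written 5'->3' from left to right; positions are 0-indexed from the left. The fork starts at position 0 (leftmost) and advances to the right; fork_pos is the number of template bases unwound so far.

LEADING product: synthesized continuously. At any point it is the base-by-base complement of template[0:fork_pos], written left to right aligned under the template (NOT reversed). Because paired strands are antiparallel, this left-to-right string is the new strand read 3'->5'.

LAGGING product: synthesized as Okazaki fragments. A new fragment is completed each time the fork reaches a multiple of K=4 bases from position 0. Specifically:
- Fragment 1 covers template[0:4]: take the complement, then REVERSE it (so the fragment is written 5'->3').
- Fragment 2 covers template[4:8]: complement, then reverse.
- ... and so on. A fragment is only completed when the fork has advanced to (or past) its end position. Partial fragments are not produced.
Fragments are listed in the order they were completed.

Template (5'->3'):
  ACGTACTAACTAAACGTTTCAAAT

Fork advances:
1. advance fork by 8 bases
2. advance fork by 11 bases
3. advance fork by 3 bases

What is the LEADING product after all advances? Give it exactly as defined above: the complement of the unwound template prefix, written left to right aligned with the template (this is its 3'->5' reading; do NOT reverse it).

Step 1: advance 8 -> fork_pos = 0 + 8 = 8.
Step 2: advance 11 -> fork_pos = 8 + 11 = 19.
Step 3: advance 3 -> fork_pos = 19 + 3 = 22.
Unwound prefix: template[0:22] = ACGTACTAACTAAACGTTTCAA
Complement it base by base (A<->T, C<->G), keeping left-to-right order:
  [0:5] ACGTA -> TGCAT
  [5:10] CTAAC -> GATTG
  [10:15] TAAAC -> ATTTG
  [15:20] GTTTC -> CAAAG
  [20:22] AA -> TT
Concatenate: TGCATGATTGATTTGCAAAGTT (length 22; written aligned with the template, i.e. 3'->5').

Answer: TGCATGATTGATTTGCAAAGTT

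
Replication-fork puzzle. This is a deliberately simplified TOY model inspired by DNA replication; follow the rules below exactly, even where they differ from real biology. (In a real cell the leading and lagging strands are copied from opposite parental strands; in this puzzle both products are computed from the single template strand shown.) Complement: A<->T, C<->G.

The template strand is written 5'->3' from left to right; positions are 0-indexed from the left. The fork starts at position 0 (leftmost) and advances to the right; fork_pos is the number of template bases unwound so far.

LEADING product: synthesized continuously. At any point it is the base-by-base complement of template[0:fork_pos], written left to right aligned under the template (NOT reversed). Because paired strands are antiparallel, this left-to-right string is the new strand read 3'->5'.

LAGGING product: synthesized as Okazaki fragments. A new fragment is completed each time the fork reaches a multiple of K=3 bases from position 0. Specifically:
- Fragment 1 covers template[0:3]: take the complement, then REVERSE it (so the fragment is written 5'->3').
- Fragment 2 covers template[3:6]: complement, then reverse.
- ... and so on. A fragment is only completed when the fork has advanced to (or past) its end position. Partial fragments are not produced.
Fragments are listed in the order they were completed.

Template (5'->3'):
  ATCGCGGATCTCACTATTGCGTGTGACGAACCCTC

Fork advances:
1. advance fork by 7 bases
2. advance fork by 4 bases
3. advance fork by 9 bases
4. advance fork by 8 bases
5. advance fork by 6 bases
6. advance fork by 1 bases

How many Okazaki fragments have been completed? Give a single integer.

Step 1: advance 7 -> fork_pos = 0 + 7 = 7. Reached multiple(s) of 3: 3, 6 -> fragments 1-2 completed (2 total).
Step 2: advance 4 -> fork_pos = 7 + 4 = 11. Reached multiple(s) of 3: 9 -> fragment 3 completed (3 total).
Step 3: advance 9 -> fork_pos = 11 + 9 = 20. Reached multiple(s) of 3: 12, 15, 18 -> fragments 4-6 completed (6 total).
Step 4: advance 8 -> fork_pos = 20 + 8 = 28. Reached multiple(s) of 3: 21, 24, 27 -> fragments 7-9 completed (9 total).
Step 5: advance 6 -> fork_pos = 28 + 6 = 34. Reached multiple(s) of 3: 30, 33 -> fragments 10-11 completed (11 total).
Step 6: advance 1 -> fork_pos = 34 + 1 = 35. Next multiple of 3 is 36 (not reached); still 11 fragment(s).
Check: final fork_pos = 35; the multiples of 3 that are <= 35 are 3..33 -> 35 // 3 = 11 completed fragment(s).

Answer: 11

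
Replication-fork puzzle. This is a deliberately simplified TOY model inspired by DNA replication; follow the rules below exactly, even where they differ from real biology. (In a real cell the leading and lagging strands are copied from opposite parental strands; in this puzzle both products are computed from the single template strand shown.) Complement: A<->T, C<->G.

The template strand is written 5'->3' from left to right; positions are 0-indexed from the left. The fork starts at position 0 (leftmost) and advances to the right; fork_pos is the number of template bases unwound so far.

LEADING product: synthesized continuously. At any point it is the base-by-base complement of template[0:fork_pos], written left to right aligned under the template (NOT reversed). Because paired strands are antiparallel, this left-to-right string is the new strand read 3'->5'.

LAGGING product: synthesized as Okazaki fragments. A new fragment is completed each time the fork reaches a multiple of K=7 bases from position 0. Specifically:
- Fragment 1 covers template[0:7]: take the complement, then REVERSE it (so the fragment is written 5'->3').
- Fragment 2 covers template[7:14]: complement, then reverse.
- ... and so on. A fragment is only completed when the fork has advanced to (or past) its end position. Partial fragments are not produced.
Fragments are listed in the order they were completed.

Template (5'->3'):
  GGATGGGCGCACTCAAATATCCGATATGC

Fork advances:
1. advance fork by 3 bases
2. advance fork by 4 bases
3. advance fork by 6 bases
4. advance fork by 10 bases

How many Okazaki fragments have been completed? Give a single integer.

Step 1: advance 3 -> fork_pos = 0 + 3 = 3. Next multiple of 7 is 7 (not reached); still 0 fragment(s).
Step 2: advance 4 -> fork_pos = 3 + 4 = 7. Reached multiple(s) of 7: 7 -> fragment 1 completed (1 total).
Step 3: advance 6 -> fork_pos = 7 + 6 = 13. Next multiple of 7 is 14 (not reached); still 1 fragment(s).
Step 4: advance 10 -> fork_pos = 13 + 10 = 23. Reached multiple(s) of 7: 14, 21 -> fragments 2-3 completed (3 total).
Check: final fork_pos = 23; the multiples of 7 that are <= 23 are 7..21 -> 23 // 7 = 3 completed fragment(s).

Answer: 3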